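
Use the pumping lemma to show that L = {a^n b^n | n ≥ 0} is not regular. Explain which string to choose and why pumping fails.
Language: L = {a^n b^n | n ≥ 0} (equal numbers of a's followed by b's)
Step 1: Assume for contradiction that L is regular, with pumping length p.
Step 2: Choose s = a^p b^p. Then s ∈ L (it has p a's followed by p b's) and |s| ≥ p.
Step 3: Consider any decomposition s = xyz with |xy| ≤ p and |y| > 0. Since |xy| ≤ p and the first p symbols of s are all a's, y = a^k for some k with 1 ≤ k ≤ p.
Step 4: Pumping up (i = 2): xy²z = a^(p+k) b^p, which has more a's than b's, so xy²z ∉ L.
This contradicts the pumping lemma, so L is not regular.

Final answer: Choose s = a^p b^p. Since |xy| ≤ p, y = a^k with k ≥ 1. Then xy²z = a^(p+k) b^p ∉ L.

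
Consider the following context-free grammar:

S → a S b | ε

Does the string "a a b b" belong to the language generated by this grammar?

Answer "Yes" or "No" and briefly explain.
A derivation exists: S ⇒ a S b ⇒ a a S b b ⇒ a a b b (using S → a S b twice, then S → ε).

Final answer: Yes - a valid derivation exists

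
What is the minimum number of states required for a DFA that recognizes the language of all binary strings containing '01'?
Language: binary strings containing '01'
Lower bound (Myhill–Nerode): the prefixes ε, 0, 01 are pairwise distinguishable:
  ε vs 01: suffix ε distinguishes them (ε is rejected, 01 is accepted)
  0 vs 01: suffix ε distinguishes them (0 is rejected, 01 is accepted)
  ε vs 0: suffix 1 distinguishes them (ε·1 = 1 is rejected, 0·1 = 01 is accepted)
So any DFA needs at least 3 states.
Upper bound: a DFA with 3 states exists (one state per class above: 'no progress', 'last symbol 0', and 'seen 01' (accepting sink)).
Minimum states: 3

Final answer: 3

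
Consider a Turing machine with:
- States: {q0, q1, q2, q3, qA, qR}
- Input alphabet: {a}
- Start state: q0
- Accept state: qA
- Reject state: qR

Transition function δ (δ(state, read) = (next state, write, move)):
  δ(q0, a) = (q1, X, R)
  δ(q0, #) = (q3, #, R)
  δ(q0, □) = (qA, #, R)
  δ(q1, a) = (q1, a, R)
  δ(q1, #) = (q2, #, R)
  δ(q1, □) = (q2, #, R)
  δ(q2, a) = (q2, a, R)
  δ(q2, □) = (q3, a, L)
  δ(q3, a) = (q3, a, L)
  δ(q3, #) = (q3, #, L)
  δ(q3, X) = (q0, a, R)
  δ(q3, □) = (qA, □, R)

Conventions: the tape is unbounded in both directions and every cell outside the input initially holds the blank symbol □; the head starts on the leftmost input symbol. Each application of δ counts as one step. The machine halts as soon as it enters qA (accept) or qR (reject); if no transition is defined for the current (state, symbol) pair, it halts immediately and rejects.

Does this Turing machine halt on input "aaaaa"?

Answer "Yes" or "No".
Trace (configuration after each step, as tape_left[state]tape_right with head position):
Step 0: [q0]aaaaa (head at position 0)
Step 1: X[q1]aaaa (head 1)
Step 2: Xa[q1]aaa (head 2)
Step 3: Xaa[q1]aa (head 3)
Step 4: Xaaa[q1]a (head 4)
Step 5: Xaaaa[q1]□ (head 5)
Step 6: Xaaaa#[q2]□ (head 6)
Step 7: Xaaaa[q3]#a (head 5)
Step 8: Xaaa[q3]a#a (head 4)
Step 9: Xaa[q3]aa#a (head 3)
Step 10: Xa[q3]aaa#a (head 2)
Step 11: X[q3]aaaa#a (head 1)
Step 12: [q3]Xaaaa#a (head 0)
Step 13: a[q0]aaaa#a (head 1)
Step 14: aX[q1]aaa#a (head 2)
Step 15: aXa[q1]aa#a (head 3)
Step 16: aXaa[q1]a#a (head 4)
Step 17: aXaaa[q1]#a (head 5)
Step 18: aXaaa#[q2]a (head 6)
Step 19: aXaaa#a[q2]□ (head 7)
Step 20: aXaaa#[q3]aa (head 6)
Step 21: aXaaa[q3]#aa (head 5)
Step 22: aXaa[q3]a#aa (head 4)
Step 23: aXa[q3]aa#aa (head 3)
Step 24: aX[q3]aaa#aa (head 2)
Step 25: a[q3]Xaaa#aa (head 1)
Step 26: aa[q0]aaa#aa (head 2)
Step 27: aaX[q1]aa#aa (head 3)
Step 28: aaXa[q1]a#aa (head 4)
Step 29: aaXaa[q1]#aa (head 5)
Step 30: aaXaa#[q2]aa (head 6)
Step 31: aaXaa#a[q2]a (head 7)
Step 32: aaXaa#aa[q2]□ (head 8)
Step 33: aaXaa#a[q3]aa (head 7)
Step 34: aaXaa#[q3]aaa (head 6)
Step 35: aaXaa[q3]#aaa (head 5)
Step 36: aaXa[q3]a#aaa (head 4)
Step 37: aaX[q3]aa#aaa (head 3)
Step 38: aa[q3]Xaa#aaa (head 2)
Step 39: aaa[q0]aa#aaa (head 3)
Step 40: aaaX[q1]a#aaa (head 4)
Step 41: aaaXa[q1]#aaa (head 5)
Step 42: aaaXa#[q2]aaa (head 6)
Step 43: aaaXa#a[q2]aa (head 7)
Step 44: aaaXa#aa[q2]a (head 8)
Step 45: aaaXa#aaa[q2]□ (head 9)
Step 46: aaaXa#aa[q3]aa (head 8)
Step 47: aaaXa#a[q3]aaa (head 7)
Step 48: aaaXa#[q3]aaaa (head 6)
Step 49: aaaXa[q3]#aaaa (head 5)
Step 50: aaaX[q3]a#aaaa (head 4)
Step 51: aaa[q3]Xa#aaaa (head 3)
Step 52: aaaa[q0]a#aaaa (head 4)
Step 53: aaaaX[q1]#aaaa (head 5)
Step 54: aaaaX#[q2]aaaa (head 6)
Step 55: aaaaX#a[q2]aaa (head 7)
Step 56: aaaaX#aa[q2]aa (head 8)
Step 57: aaaaX#aaa[q2]a (head 9)
Step 58: aaaaX#aaaa[q2]□ (head 10)
Step 59: aaaaX#aaa[q3]aa (head 9)
Step 60: aaaaX#aa[q3]aaa (head 8)
Step 61: aaaaX#a[q3]aaaa (head 7)
Step 62: aaaaX#[q3]aaaaa (head 6)
Step 63: aaaaX[q3]#aaaaa (head 5)
Step 64: aaaa[q3]X#aaaaa (head 4)
Step 65: aaaaa[q0]#aaaaa (head 5)
Step 66: aaaaa#[q3]aaaaa (head 6)
Step 67: aaaaa[q3]#aaaaa (head 5)
Step 68: aaaa[q3]a#aaaaa (head 4)
Step 69: aaa[q3]aa#aaaaa (head 3)
Step 70: aa[q3]aaa#aaaaa (head 2)
Step 71: a[q3]aaaa#aaaaa (head 1)
Step 72: [q3]aaaaa#aaaaa (head 0)
Step 73: [q3]□aaaaa#aaaaa (head -1)
Step 74: □[qA]aaaaa#aaaaa (head 0)
The machine is in qA, so it halts and accepts.
It halts after 74 steps.

Final answer: Yes - halts after 74 steps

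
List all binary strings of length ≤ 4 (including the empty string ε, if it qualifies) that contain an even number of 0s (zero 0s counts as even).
Checking every binary string of length 0 to 4:
  Length 0: accepted: ε | rejected: (none)
  Length 1: accepted: 1 | rejected: 0
  Length 2: accepted: 00, 11 | rejected: 01, 10
  Length 3: accepted: 001, 010, 100, 111 | rejected: 000, 011, 101, 110
  Length 4: accepted: 0000, 0011, 0101, 0110, 1001, 1010, 1100, 1111 | rejected: 0001, 0010, 0100, 0111, 1000, 1011, 1101, 1110
Total: 16 string(s).

Final answer: ε, 1, 00, 11, 001, 010, 100, 111, 0000, 0011, 0101, 0110, 1001, 1010, 1100, 1111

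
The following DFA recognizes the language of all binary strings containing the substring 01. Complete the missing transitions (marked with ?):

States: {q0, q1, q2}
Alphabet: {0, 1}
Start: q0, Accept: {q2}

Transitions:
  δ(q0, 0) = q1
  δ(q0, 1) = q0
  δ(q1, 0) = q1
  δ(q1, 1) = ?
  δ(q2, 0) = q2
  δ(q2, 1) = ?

What each state remembers (consistent with the given transitions and accept states):
  q0: 01 not seen yet and the last symbol was not 0
  q1: 01 not seen yet and the last symbol was 0
  q2: the substring 01 has already been seen
Filling in the missing entries:
  δ(q1, 1): in q1 (01 not seen yet and the last symbol was 0), after reading 1 we have: the substring 01 has already been seen → q2
  δ(q2, 1): in q2 (the substring 01 has already been seen), after reading 1 we have: the substring 01 has already been seen → q2

Final answer: δ(q1, 1) = q2; δ(q2, 1) = q2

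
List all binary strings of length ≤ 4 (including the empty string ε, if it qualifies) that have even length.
Checking every binary string of length 0 to 4:
  Length 0: accepted: ε | rejected: (none)
  Length 1: accepted: (none) | rejected: 0, 1
  Length 2: accepted: 00, 01, 10, 11 | rejected: (none)
  Length 3: accepted: (none) | rejected: 000, 001, 010, 011, 100, 101, 110, 111
  Length 4: accepted: 0000, 0001, 0010, 0011, 0100, 0101, 0110, 0111, 1000, 1001, 1010, 1011, 1100, 1101, 1110, 1111 | rejected: (none)
Total: 21 string(s).

Final answer: ε, 00, 01, 10, 11, 0000, 0001, 0010, 0011, 0100, 0101, 0110, 0111, 1000, 1001, 1010, 1011, 1100, 1101, 1110, 1111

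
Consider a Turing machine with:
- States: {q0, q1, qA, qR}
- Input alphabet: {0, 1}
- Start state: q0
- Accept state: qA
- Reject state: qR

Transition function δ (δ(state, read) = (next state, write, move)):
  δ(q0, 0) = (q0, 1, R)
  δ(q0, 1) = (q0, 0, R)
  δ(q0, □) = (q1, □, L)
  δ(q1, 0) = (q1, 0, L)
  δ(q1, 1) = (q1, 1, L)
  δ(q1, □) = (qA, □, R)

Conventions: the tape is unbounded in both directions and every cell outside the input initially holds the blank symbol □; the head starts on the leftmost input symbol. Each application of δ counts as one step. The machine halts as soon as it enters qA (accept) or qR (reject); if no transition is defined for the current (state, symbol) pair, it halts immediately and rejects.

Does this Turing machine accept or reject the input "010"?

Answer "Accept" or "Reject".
Step 0: [q0]010 (head at position 0)
Step 1: δ(q0, 0) = (q0, 1, R)  ⊢  1[q0]10 (head at position 1)
Step 2: δ(q0, 1) = (q0, 0, R)  ⊢  10[q0]0 (head at position 2)
Step 3: δ(q0, 0) = (q0, 1, R)  ⊢  101[q0]□ (head at position 3)
Step 4: δ(q0, □) = (q1, □, L)  ⊢  10[q1]1□ (head at position 2)
Step 5: δ(q1, 1) = (q1, 1, L)  ⊢  1[q1]01□ (head at position 1)
Step 6: δ(q1, 0) = (q1, 0, L)  ⊢  [q1]101□ (head at position 0)
Step 7: δ(q1, 1) = (q1, 1, L)  ⊢  [q1]□101□ (head at position -1)
Step 8: δ(q1, □) = (qA, □, R)  ⊢  □[qA]101□ (head at position 0)
The machine is in qA, so it halts and accepts.

Final answer: Accept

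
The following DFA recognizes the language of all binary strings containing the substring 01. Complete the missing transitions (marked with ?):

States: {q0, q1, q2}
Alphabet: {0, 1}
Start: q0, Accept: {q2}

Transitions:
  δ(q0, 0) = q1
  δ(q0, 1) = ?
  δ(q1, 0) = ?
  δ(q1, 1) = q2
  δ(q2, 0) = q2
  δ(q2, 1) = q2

What each state remembers (consistent with the given transitions and accept states):
  q0: 01 not seen yet and the last symbol was not 0
  q1: 01 not seen yet and the last symbol was 0
  q2: the substring 01 has already been seen
Filling in the missing entries:
  δ(q0, 1): in q0 (01 not seen yet and the last symbol was not 0), after reading 1 we have: 01 not seen yet and the last symbol was not 0 → q0
  δ(q1, 0): in q1 (01 not seen yet and the last symbol was 0), after reading 0 we have: 01 not seen yet and the last symbol was 0 → q1

Final answer: δ(q0, 1) = q0; δ(q1, 0) = q1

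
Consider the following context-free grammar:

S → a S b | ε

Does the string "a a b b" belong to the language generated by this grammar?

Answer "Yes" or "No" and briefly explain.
A derivation exists: S ⇒ a S b ⇒ a a S b b ⇒ a a b b (using S → a S b twice, then S → ε).

Final answer: Yes - a valid derivation exists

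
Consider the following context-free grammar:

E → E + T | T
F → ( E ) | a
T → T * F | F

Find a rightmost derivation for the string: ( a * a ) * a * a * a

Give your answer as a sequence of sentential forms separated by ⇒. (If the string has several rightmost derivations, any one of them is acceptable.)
Start with E.
Step 1: the rightmost non-terminal is E; apply E → T:  T
Step 2: the rightmost non-terminal is T; apply T → T * F:  T * F
Step 3: the rightmost non-terminal is F; apply F → a:  T * a
Step 4: the rightmost non-terminal is T; apply T → T * F:  T * F * a
Step 5: the rightmost non-terminal is F; apply F → a:  T * a * a
Step 6: the rightmost non-terminal is T; apply T → T * F:  T * F * a * a
Step 7: the rightmost non-terminal is F; apply F → a:  T * a * a * a
Step 8: the rightmost non-terminal is T; apply T → F:  F * a * a * a
Step 9: the rightmost non-terminal is F; apply F → ( E ):  ( E ) * a * a * a
Step 10: the rightmost non-terminal is E; apply E → T:  ( T ) * a * a * a
Step 11: the rightmost non-terminal is T; apply T → T * F:  ( T * F ) * a * a * a
Step 12: the rightmost non-terminal is F; apply F → a:  ( T * a ) * a * a * a
Step 13: the rightmost non-terminal is T; apply T → F:  ( F * a ) * a * a * a
Step 14: the rightmost non-terminal is F; apply F → a:  ( a * a ) * a * a * a

Final answer: E ⇒ T ⇒ T * F ⇒ T * a ⇒ T * F * a ⇒ T * a * a ⇒ T * F * a * a ⇒ T * a * a * a ⇒ F * a * a * a ⇒ ( E ) * a * a * a ⇒ ( T ) * a * a * a ⇒ ( T * F ) * a * a * a ⇒ ( T * a ) * a * a * a ⇒ ( F * a ) * a * a * a ⇒ ( a * a ) * a * a * a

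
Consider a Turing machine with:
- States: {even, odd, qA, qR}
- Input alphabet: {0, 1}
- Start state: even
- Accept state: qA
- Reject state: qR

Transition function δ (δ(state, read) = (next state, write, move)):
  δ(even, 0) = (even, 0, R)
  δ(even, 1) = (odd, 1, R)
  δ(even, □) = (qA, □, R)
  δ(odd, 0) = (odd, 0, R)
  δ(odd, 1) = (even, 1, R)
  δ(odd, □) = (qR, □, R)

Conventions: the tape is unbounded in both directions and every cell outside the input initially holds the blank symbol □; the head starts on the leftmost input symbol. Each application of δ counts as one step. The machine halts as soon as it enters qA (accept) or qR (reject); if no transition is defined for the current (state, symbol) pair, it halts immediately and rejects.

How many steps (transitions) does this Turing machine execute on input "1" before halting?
Step 0: [even]1 (head at position 0)
Step 1: δ(even, 1) = (odd, 1, R)  ⊢  1[odd]□ (head at position 1)
Step 2: δ(odd, □) = (qR, □, R)  ⊢  1□[qR]□ (head at position 2)
The machine is in qR, so it halts and rejects.
Number of transitions executed: 2.

Final answer: 2 steps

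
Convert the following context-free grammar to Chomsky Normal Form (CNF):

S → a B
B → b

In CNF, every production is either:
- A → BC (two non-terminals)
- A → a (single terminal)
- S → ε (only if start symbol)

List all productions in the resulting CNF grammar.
The grammar has no ε-productions or unit productions to eliminate.
S → a B has terminal a in a right-hand side of length ≥ 2: introduce T_a → a and use T_a in place of a.
B → b is already in CNF (single terminal) – keep it.
S → a B becomes S → T_a B.
Resulting CNF grammar (3 productions): T_a → a; B → b; S → T_a B

Final answer: T_a → a; B → b; S → T_a B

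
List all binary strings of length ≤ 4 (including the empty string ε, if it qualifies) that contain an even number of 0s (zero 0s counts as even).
Checking every binary string of length 0 to 4:
  Length 0: accepted: ε | rejected: (none)
  Length 1: accepted: 1 | rejected: 0
  Length 2: accepted: 00, 11 | rejected: 01, 10
  Length 3: accepted: 001, 010, 100, 111 | rejected: 000, 011, 101, 110
  Length 4: accepted: 0000, 0011, 0101, 0110, 1001, 1010, 1100, 1111 | rejected: 0001, 0010, 0100, 0111, 1000, 1011, 1101, 1110
Total: 16 string(s).

Final answer: ε, 1, 00, 11, 001, 010, 100, 111, 0000, 0011, 0101, 0110, 1001, 1010, 1100, 1111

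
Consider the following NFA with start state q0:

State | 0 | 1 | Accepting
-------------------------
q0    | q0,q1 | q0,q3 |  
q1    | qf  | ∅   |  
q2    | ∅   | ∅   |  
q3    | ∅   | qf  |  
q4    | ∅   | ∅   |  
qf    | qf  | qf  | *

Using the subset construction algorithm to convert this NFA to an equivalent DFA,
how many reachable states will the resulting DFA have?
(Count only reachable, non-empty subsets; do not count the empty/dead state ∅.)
Start subset: {q0}
{q0}: on 0 → {q0, q1}, on 1 → {q0, q3}
{q0, q1}: on 0 → {q0, q1, qf}, on 1 → {q0, q3}
{q0, q3}: on 0 → {q0, q1}, on 1 → {q0, q3, qf}
{q0, q1, qf}: on 0 → {q0, q1, qf}, on 1 → {q0, q3, qf}
{q0, q3, qf}: on 0 → {q0, q1, qf}, on 1 → {q0, q3, qf}
Reachable non-empty subsets: {q0}, {q0, q1}, {q0, q3}, {q0, q1, qf}, {q0, q3, qf} — 5 in total.

Final answer: 5 states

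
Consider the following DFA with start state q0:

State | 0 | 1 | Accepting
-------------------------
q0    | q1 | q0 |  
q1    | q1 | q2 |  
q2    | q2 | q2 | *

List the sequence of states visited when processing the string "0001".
q0 → q1 → q1 → q1 → q2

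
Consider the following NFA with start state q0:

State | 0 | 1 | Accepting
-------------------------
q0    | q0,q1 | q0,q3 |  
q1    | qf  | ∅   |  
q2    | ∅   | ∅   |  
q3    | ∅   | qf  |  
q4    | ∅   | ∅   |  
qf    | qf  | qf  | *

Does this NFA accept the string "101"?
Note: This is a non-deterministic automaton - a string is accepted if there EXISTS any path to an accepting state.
Track the set of states the NFA could be in: start {q0}
Read '1': {q0} → {q0, q3}
Read '0': {q0, q3} → {q0, q1}
Read '1': {q0, q1} → {q0, q3}
Final set {q0, q3} contains no accepting state → rejected.

Final answer: No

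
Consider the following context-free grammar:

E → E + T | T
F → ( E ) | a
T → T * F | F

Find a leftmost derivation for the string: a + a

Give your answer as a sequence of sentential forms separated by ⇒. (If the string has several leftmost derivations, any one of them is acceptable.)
Start with E.
Step 1: the leftmost non-terminal is E; apply E → E + T:  E + T
Step 2: the leftmost non-terminal is E; apply E → T:  T + T
Step 3: the leftmost non-terminal is T; apply T → F:  F + T
Step 4: the leftmost non-terminal is F; apply F → a:  a + T
Step 5: the leftmost non-terminal is T; apply T → F:  a + F
Step 6: the leftmost non-terminal is F; apply F → a:  a + a

Final answer: E ⇒ E + T ⇒ T + T ⇒ F + T ⇒ a + T ⇒ a + F ⇒ a + a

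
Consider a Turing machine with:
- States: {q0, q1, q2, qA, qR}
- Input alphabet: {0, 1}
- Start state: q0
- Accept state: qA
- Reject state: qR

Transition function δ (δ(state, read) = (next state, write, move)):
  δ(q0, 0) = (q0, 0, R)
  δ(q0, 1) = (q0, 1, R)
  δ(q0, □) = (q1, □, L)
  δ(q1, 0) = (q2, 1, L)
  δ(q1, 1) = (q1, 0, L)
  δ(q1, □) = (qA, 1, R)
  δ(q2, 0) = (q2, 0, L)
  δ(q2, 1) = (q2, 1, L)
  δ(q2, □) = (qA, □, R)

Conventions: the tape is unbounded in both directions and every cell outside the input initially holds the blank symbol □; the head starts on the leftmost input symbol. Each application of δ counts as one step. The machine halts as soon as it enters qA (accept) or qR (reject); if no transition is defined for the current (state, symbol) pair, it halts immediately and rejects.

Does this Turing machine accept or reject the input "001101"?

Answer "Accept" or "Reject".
Step 0: [q0]001101 (head at position 0)
Step 1: δ(q0, 0) = (q0, 0, R)  ⊢  0[q0]01101 (head at position 1)
Step 2: δ(q0, 0) = (q0, 0, R)  ⊢  00[q0]1101 (head at position 2)
Step 3: δ(q0, 1) = (q0, 1, R)  ⊢  001[q0]101 (head at position 3)
Step 4: δ(q0, 1) = (q0, 1, R)  ⊢  0011[q0]01 (head at position 4)
Step 5: δ(q0, 0) = (q0, 0, R)  ⊢  00110[q0]1 (head at position 5)
Step 6: δ(q0, 1) = (q0, 1, R)  ⊢  001101[q0]□ (head at position 6)
Step 7: δ(q0, □) = (q1, □, L)  ⊢  00110[q1]1□ (head at position 5)
Step 8: δ(q1, 1) = (q1, 0, L)  ⊢  0011[q1]00□ (head at position 4)
Step 9: δ(q1, 0) = (q2, 1, L)  ⊢  001[q2]110□ (head at position 3)
Step 10: δ(q2, 1) = (q2, 1, L)  ⊢  00[q2]1110□ (head at position 2)
Step 11: δ(q2, 1) = (q2, 1, L)  ⊢  0[q2]01110□ (head at position 1)
Step 12: δ(q2, 0) = (q2, 0, L)  ⊢  [q2]001110□ (head at position 0)
Step 13: δ(q2, 0) = (q2, 0, L)  ⊢  [q2]□001110□ (head at position -1)
Step 14: δ(q2, □) = (qA, □, R)  ⊢  □[qA]001110□ (head at position 0)
The machine is in qA, so it halts and accepts.

Final answer: Accept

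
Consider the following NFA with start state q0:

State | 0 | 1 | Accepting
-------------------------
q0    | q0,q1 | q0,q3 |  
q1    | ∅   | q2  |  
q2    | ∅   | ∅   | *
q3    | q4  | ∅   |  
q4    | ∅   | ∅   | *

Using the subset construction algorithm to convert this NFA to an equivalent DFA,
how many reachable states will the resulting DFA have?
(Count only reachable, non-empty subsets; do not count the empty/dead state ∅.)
Start subset: {q0}
{q0}: on 0 → {q0, q1}, on 1 → {q0, q3}
{q0, q1}: on 0 → {q0, q1}, on 1 → {q0, q2, q3}
{q0, q3}: on 0 → {q0, q1, q4}, on 1 → {q0, q3}
{q0, q2, q3}: on 0 → {q0, q1, q4}, on 1 → {q0, q3}
{q0, q1, q4}: on 0 → {q0, q1}, on 1 → {q0, q2, q3}
Reachable non-empty subsets: {q0}, {q0, q1}, {q0, q3}, {q0, q2, q3}, {q0, q1, q4} — 5 in total.

Final answer: 5 states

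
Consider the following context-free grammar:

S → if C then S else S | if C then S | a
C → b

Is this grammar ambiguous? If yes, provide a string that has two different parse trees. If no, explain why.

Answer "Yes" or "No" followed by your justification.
The 'dangling else' can attach to either if. Two leftmost derivations of  if b then if b then a else a:
  (1) S ⇒ if C then S else S ⇒ if b then S else S ⇒ if b then if C then S else S ⇒ if b then if b then S else S ⇒ if b then if b then a else S ⇒ if b then if b then a else a   (else belongs to the outer if)
  (2) S ⇒ if C then S ⇒ if b then S ⇒ if b then if C then S else S ⇒ if b then if b then S else S ⇒ if b then if b then a else S ⇒ if b then if b then a else a   (else belongs to the inner if)
Two distinct parse trees for the same string, so the grammar is ambiguous.

Final answer: Yes - the string 'if b then if b then a else a' has two distinct leftmost derivations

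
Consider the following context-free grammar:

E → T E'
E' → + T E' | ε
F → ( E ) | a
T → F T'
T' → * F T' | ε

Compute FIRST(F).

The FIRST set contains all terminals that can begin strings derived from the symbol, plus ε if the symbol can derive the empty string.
FIRST(F): F → ( E ) contributes '(' and F → a contributes 'a', so FIRST(F) = {(, a}. F is not nullable.

Final answer: {(, a}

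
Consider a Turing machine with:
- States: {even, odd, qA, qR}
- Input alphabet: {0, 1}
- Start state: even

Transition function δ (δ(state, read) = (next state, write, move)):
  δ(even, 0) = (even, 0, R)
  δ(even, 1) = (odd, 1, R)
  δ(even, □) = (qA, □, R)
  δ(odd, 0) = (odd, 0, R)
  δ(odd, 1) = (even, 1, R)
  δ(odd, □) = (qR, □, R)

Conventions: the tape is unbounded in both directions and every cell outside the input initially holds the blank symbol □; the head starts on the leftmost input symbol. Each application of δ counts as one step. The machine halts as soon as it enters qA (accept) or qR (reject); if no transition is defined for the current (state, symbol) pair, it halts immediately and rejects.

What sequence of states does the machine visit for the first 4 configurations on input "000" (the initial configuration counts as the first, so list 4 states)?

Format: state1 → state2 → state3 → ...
Step 0: [even]000 (head at position 0)
Step 1: δ(even, 0) = (even, 0, R)  ⊢  0[even]00 (head at position 1)
Step 2: δ(even, 0) = (even, 0, R)  ⊢  00[even]0 (head at position 2)
Step 3: δ(even, 0) = (even, 0, R)  ⊢  000[even]□ (head at position 3)
Reading off the states of these 4 configurations: even → even → even → even

Final answer: even → even → even → even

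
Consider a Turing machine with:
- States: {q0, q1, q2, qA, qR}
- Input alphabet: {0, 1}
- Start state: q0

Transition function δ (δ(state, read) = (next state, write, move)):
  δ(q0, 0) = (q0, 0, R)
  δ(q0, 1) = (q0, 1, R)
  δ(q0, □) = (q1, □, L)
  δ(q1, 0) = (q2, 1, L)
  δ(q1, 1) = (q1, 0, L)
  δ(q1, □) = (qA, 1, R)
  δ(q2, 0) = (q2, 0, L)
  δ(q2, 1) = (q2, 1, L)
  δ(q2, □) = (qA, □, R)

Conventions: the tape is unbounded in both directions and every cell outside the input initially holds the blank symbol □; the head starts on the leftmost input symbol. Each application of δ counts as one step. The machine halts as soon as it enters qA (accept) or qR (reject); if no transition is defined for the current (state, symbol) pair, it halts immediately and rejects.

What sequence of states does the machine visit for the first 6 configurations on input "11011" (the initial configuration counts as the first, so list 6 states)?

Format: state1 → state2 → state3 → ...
Step 0: [q0]11011 (head at position 0)
Step 1: δ(q0, 1) = (q0, 1, R)  ⊢  1[q0]1011 (head at position 1)
Step 2: δ(q0, 1) = (q0, 1, R)  ⊢  11[q0]011 (head at position 2)
Step 3: δ(q0, 0) = (q0, 0, R)  ⊢  110[q0]11 (head at position 3)
Step 4: δ(q0, 1) = (q0, 1, R)  ⊢  1101[q0]1 (head at position 4)
Step 5: δ(q0, 1) = (q0, 1, R)  ⊢  11011[q0]□ (head at position 5)
Reading off the states of these 6 configurations: q0 → q0 → q0 → q0 → q0 → q0

Final answer: q0 → q0 → q0 → q0 → q0 → q0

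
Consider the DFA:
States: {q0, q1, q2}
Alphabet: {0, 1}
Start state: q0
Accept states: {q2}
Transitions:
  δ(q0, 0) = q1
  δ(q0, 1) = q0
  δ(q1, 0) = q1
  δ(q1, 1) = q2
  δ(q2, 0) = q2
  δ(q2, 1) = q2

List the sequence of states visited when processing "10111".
Starting at q0
Read '1': q0 -> q0
Read '0': q0 -> q1
Read '1': q1 -> q2
Read '1': q2 -> q2
Read '1': q2 -> q2

Final answer: q0 -> q0 -> q1 -> q2 -> q2 -> q2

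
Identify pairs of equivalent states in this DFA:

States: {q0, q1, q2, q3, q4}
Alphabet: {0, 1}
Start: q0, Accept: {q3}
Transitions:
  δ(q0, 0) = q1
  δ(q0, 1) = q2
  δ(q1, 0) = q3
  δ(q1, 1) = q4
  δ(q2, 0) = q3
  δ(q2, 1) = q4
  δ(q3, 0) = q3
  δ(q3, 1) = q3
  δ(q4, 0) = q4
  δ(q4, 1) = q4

Using the table-filling algorithm:
Round 0 – mark pairs where exactly one state is accepting: (q0,q3), (q1,q3), (q2,q3), (q3,q4)
Round 1 – newly marked: (q0,q1) [on 0: q1 vs q3, already marked]; (q0,q2) [on 0: q1 vs q3, already marked]; (q1,q4) [on 0: q3 vs q4, already marked]; (q2,q4) [on 0: q3 vs q4, already marked]
Round 2 – newly marked: (q0,q4) [on 0: q1 vs q4, already marked]
No further pairs can be marked.
(q1, q2) unmarked: δ(q1,0)=q3, δ(q2,0)=q3; δ(q1,1)=q4, δ(q2,1)=q4 → equivalent
Equivalent pairs: (q1, q2)

Final answer: Equivalent pairs: (q1, q2)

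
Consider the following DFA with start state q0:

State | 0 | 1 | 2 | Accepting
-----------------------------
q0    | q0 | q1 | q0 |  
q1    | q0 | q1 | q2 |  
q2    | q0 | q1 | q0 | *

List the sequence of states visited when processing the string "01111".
q0 → q0 → q1 → q1 → q1 → q1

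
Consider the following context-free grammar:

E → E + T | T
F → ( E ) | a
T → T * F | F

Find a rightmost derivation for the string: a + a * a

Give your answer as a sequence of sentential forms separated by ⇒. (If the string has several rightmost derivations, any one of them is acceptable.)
Start with E.
Step 1: the rightmost non-terminal is E; apply E → E + T:  E + T
Step 2: the rightmost non-terminal is T; apply T → T * F:  E + T * F
Step 3: the rightmost non-terminal is F; apply F → a:  E + T * a
Step 4: the rightmost non-terminal is T; apply T → F:  E + F * a
Step 5: the rightmost non-terminal is F; apply F → a:  E + a * a
Step 6: the rightmost non-terminal is E; apply E → T:  T + a * a
Step 7: the rightmost non-terminal is T; apply T → F:  F + a * a
Step 8: the rightmost non-terminal is F; apply F → a:  a + a * a

Final answer: E ⇒ E + T ⇒ E + T * F ⇒ E + T * a ⇒ E + F * a ⇒ E + a * a ⇒ T + a * a ⇒ F + a * a ⇒ a + a * a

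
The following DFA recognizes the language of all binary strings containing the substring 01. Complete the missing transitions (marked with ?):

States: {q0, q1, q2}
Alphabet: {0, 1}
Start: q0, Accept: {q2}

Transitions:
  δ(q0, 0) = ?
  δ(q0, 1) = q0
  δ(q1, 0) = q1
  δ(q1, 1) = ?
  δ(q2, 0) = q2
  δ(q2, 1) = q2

What each state remembers (consistent with the given transitions and accept states):
  q0: 01 not seen yet and the last symbol was not 0
  q1: 01 not seen yet and the last symbol was 0
  q2: the substring 01 has already been seen
Filling in the missing entries:
  δ(q0, 0): in q0 (01 not seen yet and the last symbol was not 0), after reading 0 we have: 01 not seen yet and the last symbol was 0 → q1
  δ(q1, 1): in q1 (01 not seen yet and the last symbol was 0), after reading 1 we have: the substring 01 has already been seen → q2

Final answer: δ(q0, 0) = q1; δ(q1, 1) = q2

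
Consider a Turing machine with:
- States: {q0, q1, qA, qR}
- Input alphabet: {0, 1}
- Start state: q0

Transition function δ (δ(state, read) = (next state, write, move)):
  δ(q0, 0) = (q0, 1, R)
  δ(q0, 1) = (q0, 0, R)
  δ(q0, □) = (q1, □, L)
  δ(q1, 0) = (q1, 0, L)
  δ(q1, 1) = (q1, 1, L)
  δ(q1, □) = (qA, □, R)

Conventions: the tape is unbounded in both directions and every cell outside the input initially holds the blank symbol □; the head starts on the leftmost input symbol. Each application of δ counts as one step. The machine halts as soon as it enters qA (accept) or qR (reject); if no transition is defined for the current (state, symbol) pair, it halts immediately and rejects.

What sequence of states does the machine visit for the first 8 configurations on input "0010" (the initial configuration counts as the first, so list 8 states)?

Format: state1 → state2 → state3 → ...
Step 0: [q0]0010 (head at position 0)
Step 1: δ(q0, 0) = (q0, 1, R)  ⊢  1[q0]010 (head at position 1)
Step 2: δ(q0, 0) = (q0, 1, R)  ⊢  11[q0]10 (head at position 2)
Step 3: δ(q0, 1) = (q0, 0, R)  ⊢  110[q0]0 (head at position 3)
Step 4: δ(q0, 0) = (q0, 1, R)  ⊢  1101[q0]□ (head at position 4)
Step 5: δ(q0, □) = (q1, □, L)  ⊢  110[q1]1□ (head at position 3)
Step 6: δ(q1, 1) = (q1, 1, L)  ⊢  11[q1]01□ (head at position 2)
Step 7: δ(q1, 0) = (q1, 0, L)  ⊢  1[q1]101□ (head at position 1)
Reading off the states of these 8 configurations: q0 → q0 → q0 → q0 → q0 → q1 → q1 → q1

Final answer: q0 → q0 → q0 → q0 → q0 → q1 → q1 → q1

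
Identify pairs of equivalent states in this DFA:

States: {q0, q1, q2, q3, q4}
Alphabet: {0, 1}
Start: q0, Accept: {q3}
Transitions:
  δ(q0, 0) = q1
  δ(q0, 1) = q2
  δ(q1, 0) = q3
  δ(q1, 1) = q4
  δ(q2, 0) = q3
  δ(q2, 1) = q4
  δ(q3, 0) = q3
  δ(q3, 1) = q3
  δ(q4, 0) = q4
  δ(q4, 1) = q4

Using the table-filling algorithm:
Round 0 – mark pairs where exactly one state is accepting: (q0,q3), (q1,q3), (q2,q3), (q3,q4)
Round 1 – newly marked: (q0,q1) [on 0: q1 vs q3, already marked]; (q0,q2) [on 0: q1 vs q3, already marked]; (q1,q4) [on 0: q3 vs q4, already marked]; (q2,q4) [on 0: q3 vs q4, already marked]
Round 2 – newly marked: (q0,q4) [on 0: q1 vs q4, already marked]
No further pairs can be marked.
(q1, q2) unmarked: δ(q1,0)=q3, δ(q2,0)=q3; δ(q1,1)=q4, δ(q2,1)=q4 → equivalent
Equivalent pairs: (q1, q2)

Final answer: Equivalent pairs: (q1, q2)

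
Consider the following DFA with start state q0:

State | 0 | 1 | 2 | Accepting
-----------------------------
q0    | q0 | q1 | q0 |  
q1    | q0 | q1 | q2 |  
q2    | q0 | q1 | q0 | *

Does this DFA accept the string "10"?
Start in q0.
Read '1': q0 → q1
Read '0': q1 → q0
Final state q0 is not accepting, so the string is rejected.

Final answer: No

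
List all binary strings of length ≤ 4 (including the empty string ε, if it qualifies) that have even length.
Checking every binary string of length 0 to 4:
  Length 0: accepted: ε | rejected: (none)
  Length 1: accepted: (none) | rejected: 0, 1
  Length 2: accepted: 00, 01, 10, 11 | rejected: (none)
  Length 3: accepted: (none) | rejected: 000, 001, 010, 011, 100, 101, 110, 111
  Length 4: accepted: 0000, 0001, 0010, 0011, 0100, 0101, 0110, 0111, 1000, 1001, 1010, 1011, 1100, 1101, 1110, 1111 | rejected: (none)
Total: 21 string(s).

Final answer: ε, 00, 01, 10, 11, 0000, 0001, 0010, 0011, 0100, 0101, 0110, 0111, 1000, 1001, 1010, 1011, 1100, 1101, 1110, 1111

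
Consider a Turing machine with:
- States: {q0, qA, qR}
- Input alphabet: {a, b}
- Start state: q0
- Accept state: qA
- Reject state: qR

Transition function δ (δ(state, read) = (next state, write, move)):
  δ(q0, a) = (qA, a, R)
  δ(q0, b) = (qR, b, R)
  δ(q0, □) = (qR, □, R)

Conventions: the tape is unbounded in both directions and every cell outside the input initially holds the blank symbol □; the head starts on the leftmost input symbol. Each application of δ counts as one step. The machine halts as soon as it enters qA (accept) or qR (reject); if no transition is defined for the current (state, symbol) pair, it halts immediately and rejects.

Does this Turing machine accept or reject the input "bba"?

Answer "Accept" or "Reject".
Step 0: [q0]bba (head at position 0)
Step 1: δ(q0, b) = (qR, b, R)  ⊢  b[qR]ba (head at position 1)
The machine is in qR, so it halts and rejects.

Final answer: Reject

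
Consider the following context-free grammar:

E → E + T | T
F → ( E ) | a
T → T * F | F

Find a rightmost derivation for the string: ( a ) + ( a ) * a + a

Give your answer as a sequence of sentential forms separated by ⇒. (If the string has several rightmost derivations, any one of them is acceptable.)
Start with E.
Step 1: the rightmost non-terminal is E; apply E → E + T:  E + T
Step 2: the rightmost non-terminal is T; apply T → F:  E + F
Step 3: the rightmost non-terminal is F; apply F → a:  E + a
Step 4: the rightmost non-terminal is E; apply E → E + T:  E + T + a
Step 5: the rightmost non-terminal is T; apply T → T * F:  E + T * F + a
Step 6: the rightmost non-terminal is F; apply F → a:  E + T * a + a
Step 7: the rightmost non-terminal is T; apply T → F:  E + F * a + a
Step 8: the rightmost non-terminal is F; apply F → ( E ):  E + ( E ) * a + a
Step 9: the rightmost non-terminal is E; apply E → T:  E + ( T ) * a + a
Step 10: the rightmost non-terminal is T; apply T → F:  E + ( F ) * a + a
Step 11: the rightmost non-terminal is F; apply F → a:  E + ( a ) * a + a
Step 12: the rightmost non-terminal is E; apply E → T:  T + ( a ) * a + a
Step 13: the rightmost non-terminal is T; apply T → F:  F + ( a ) * a + a
Step 14: the rightmost non-terminal is F; apply F → ( E ):  ( E ) + ( a ) * a + a
Step 15: the rightmost non-terminal is E; apply E → T:  ( T ) + ( a ) * a + a
Step 16: the rightmost non-terminal is T; apply T → F:  ( F ) + ( a ) * a + a
Step 17: the rightmost non-terminal is F; apply F → a:  ( a ) + ( a ) * a + a

Final answer: E ⇒ E + T ⇒ E + F ⇒ E + a ⇒ E + T + a ⇒ E + T * F + a ⇒ E + T * a + a ⇒ E + F * a + a ⇒ E + ( E ) * a + a ⇒ E + ( T ) * a + a ⇒ E + ( F ) * a + a ⇒ E + ( a ) * a + a ⇒ T + ( a ) * a + a ⇒ F + ( a ) * a + a ⇒ ( E ) + ( a ) * a + a ⇒ ( T ) + ( a ) * a + a ⇒ ( F ) + ( a ) * a + a ⇒ ( a ) + ( a ) * a + a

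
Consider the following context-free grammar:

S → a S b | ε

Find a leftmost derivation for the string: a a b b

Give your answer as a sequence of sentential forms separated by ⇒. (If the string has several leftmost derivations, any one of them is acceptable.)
Start with S.
Step 1: the leftmost non-terminal is S; apply S → a S b:  a S b
Step 2: the leftmost non-terminal is S; apply S → a S b:  a a S b b
Step 3: the leftmost non-terminal is S; apply S → ε:  a a b b

Final answer: S ⇒ a S b ⇒ a a S b b ⇒ a a b b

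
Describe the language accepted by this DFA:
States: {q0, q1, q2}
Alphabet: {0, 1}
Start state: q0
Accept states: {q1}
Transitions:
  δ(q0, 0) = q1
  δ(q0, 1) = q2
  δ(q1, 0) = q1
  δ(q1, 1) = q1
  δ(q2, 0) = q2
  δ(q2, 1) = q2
Analyzing the DFA structure:
Start state: q0
Accept states: {q1}
Interpreting what each state remembers (checking against the transitions):
  q0: nothing has been read yet
  q1: the first symbol was 0
  q2: the first symbol was 1 (trap state)
  δ(q0, 0): in q0 (nothing has been read yet), after reading 0 we have: the first symbol was 0 → q1
  δ(q0, 1): in q0 (nothing has been read yet), after reading 1 we have: the first symbol was 1 (trap state) → q2
  δ(q1, 0): in q1 (the first symbol was 0), after reading 0 we have: the first symbol was 0 → q1
  δ(q1, 1): in q1 (the first symbol was 0), after reading 1 we have: the first symbol was 0 → q1
  δ(q2, 0): in q2 (the first symbol was 1 (trap state)), after reading 0 we have: the first symbol was 1 (trap state) → q2
  δ(q2, 1): in q2 (the first symbol was 1 (trap state)), after reading 1 we have: the first symbol was 1 (trap state) → q2
A string is accepted iff it ends in {q1}, i.e. the first symbol was 0.
Language: All binary strings starting with 0

Final answer: All binary strings starting with 0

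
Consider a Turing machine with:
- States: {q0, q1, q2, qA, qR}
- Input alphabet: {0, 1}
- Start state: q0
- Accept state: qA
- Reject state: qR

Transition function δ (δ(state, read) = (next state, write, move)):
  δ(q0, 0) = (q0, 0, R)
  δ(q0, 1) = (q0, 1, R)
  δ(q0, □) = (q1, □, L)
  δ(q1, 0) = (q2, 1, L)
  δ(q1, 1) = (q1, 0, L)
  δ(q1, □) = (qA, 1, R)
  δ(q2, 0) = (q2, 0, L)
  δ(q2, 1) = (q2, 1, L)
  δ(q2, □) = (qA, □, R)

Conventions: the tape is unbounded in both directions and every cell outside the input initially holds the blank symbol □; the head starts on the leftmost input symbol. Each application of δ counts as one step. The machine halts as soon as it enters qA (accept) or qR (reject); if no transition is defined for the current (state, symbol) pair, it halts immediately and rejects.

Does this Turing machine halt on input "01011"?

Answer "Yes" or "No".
Step 0: [q0]01011 (head at position 0)
Step 1: δ(q0, 0) = (q0, 0, R)  ⊢  0[q0]1011 (head at position 1)
Step 2: δ(q0, 1) = (q0, 1, R)  ⊢  01[q0]011 (head at position 2)
Step 3: δ(q0, 0) = (q0, 0, R)  ⊢  010[q0]11 (head at position 3)
Step 4: δ(q0, 1) = (q0, 1, R)  ⊢  0101[q0]1 (head at position 4)
Step 5: δ(q0, 1) = (q0, 1, R)  ⊢  01011[q0]□ (head at position 5)
Step 6: δ(q0, □) = (q1, □, L)  ⊢  0101[q1]1□ (head at position 4)
Step 7: δ(q1, 1) = (q1, 0, L)  ⊢  010[q1]10□ (head at position 3)
Step 8: δ(q1, 1) = (q1, 0, L)  ⊢  01[q1]000□ (head at position 2)
Step 9: δ(q1, 0) = (q2, 1, L)  ⊢  0[q2]1100□ (head at position 1)
Step 10: δ(q2, 1) = (q2, 1, L)  ⊢  [q2]01100□ (head at position 0)
Step 11: δ(q2, 0) = (q2, 0, L)  ⊢  [q2]□01100□ (head at position -1)
Step 12: δ(q2, □) = (qA, □, R)  ⊢  □[qA]01100□ (head at position 0)
The machine is in qA, so it halts and accepts.
It halts after 12 steps.

Final answer: Yes - halts after 12 steps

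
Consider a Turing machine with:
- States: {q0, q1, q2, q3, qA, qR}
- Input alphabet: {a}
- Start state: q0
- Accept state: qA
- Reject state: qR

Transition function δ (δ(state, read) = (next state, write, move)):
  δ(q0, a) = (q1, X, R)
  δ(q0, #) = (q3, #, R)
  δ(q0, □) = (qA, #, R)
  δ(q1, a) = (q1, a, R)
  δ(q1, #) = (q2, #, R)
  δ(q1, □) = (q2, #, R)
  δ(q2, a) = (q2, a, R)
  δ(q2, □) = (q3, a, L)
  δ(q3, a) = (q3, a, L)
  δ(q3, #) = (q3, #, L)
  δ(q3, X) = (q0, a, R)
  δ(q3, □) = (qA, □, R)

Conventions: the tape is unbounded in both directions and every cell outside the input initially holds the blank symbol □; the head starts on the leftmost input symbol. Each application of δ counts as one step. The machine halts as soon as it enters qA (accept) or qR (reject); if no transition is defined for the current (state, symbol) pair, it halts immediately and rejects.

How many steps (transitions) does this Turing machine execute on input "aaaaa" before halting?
Trace (configuration after each step, as tape_left[state]tape_right with head position):
Step 0: [q0]aaaaa (head at position 0)
Step 1: X[q1]aaaa (head 1)
Step 2: Xa[q1]aaa (head 2)
Step 3: Xaa[q1]aa (head 3)
Step 4: Xaaa[q1]a (head 4)
Step 5: Xaaaa[q1]□ (head 5)
Step 6: Xaaaa#[q2]□ (head 6)
Step 7: Xaaaa[q3]#a (head 5)
Step 8: Xaaa[q3]a#a (head 4)
Step 9: Xaa[q3]aa#a (head 3)
Step 10: Xa[q3]aaa#a (head 2)
Step 11: X[q3]aaaa#a (head 1)
Step 12: [q3]Xaaaa#a (head 0)
Step 13: a[q0]aaaa#a (head 1)
Step 14: aX[q1]aaa#a (head 2)
Step 15: aXa[q1]aa#a (head 3)
Step 16: aXaa[q1]a#a (head 4)
Step 17: aXaaa[q1]#a (head 5)
Step 18: aXaaa#[q2]a (head 6)
Step 19: aXaaa#a[q2]□ (head 7)
Step 20: aXaaa#[q3]aa (head 6)
Step 21: aXaaa[q3]#aa (head 5)
Step 22: aXaa[q3]a#aa (head 4)
Step 23: aXa[q3]aa#aa (head 3)
Step 24: aX[q3]aaa#aa (head 2)
Step 25: a[q3]Xaaa#aa (head 1)
Step 26: aa[q0]aaa#aa (head 2)
Step 27: aaX[q1]aa#aa (head 3)
Step 28: aaXa[q1]a#aa (head 4)
Step 29: aaXaa[q1]#aa (head 5)
Step 30: aaXaa#[q2]aa (head 6)
Step 31: aaXaa#a[q2]a (head 7)
Step 32: aaXaa#aa[q2]□ (head 8)
Step 33: aaXaa#a[q3]aa (head 7)
Step 34: aaXaa#[q3]aaa (head 6)
Step 35: aaXaa[q3]#aaa (head 5)
Step 36: aaXa[q3]a#aaa (head 4)
Step 37: aaX[q3]aa#aaa (head 3)
Step 38: aa[q3]Xaa#aaa (head 2)
Step 39: aaa[q0]aa#aaa (head 3)
Step 40: aaaX[q1]a#aaa (head 4)
Step 41: aaaXa[q1]#aaa (head 5)
Step 42: aaaXa#[q2]aaa (head 6)
Step 43: aaaXa#a[q2]aa (head 7)
Step 44: aaaXa#aa[q2]a (head 8)
Step 45: aaaXa#aaa[q2]□ (head 9)
Step 46: aaaXa#aa[q3]aa (head 8)
Step 47: aaaXa#a[q3]aaa (head 7)
Step 48: aaaXa#[q3]aaaa (head 6)
Step 49: aaaXa[q3]#aaaa (head 5)
Step 50: aaaX[q3]a#aaaa (head 4)
Step 51: aaa[q3]Xa#aaaa (head 3)
Step 52: aaaa[q0]a#aaaa (head 4)
Step 53: aaaaX[q1]#aaaa (head 5)
Step 54: aaaaX#[q2]aaaa (head 6)
Step 55: aaaaX#a[q2]aaa (head 7)
Step 56: aaaaX#aa[q2]aa (head 8)
Step 57: aaaaX#aaa[q2]a (head 9)
Step 58: aaaaX#aaaa[q2]□ (head 10)
Step 59: aaaaX#aaa[q3]aa (head 9)
Step 60: aaaaX#aa[q3]aaa (head 8)
Step 61: aaaaX#a[q3]aaaa (head 7)
Step 62: aaaaX#[q3]aaaaa (head 6)
Step 63: aaaaX[q3]#aaaaa (head 5)
Step 64: aaaa[q3]X#aaaaa (head 4)
Step 65: aaaaa[q0]#aaaaa (head 5)
Step 66: aaaaa#[q3]aaaaa (head 6)
Step 67: aaaaa[q3]#aaaaa (head 5)
Step 68: aaaa[q3]a#aaaaa (head 4)
Step 69: aaa[q3]aa#aaaaa (head 3)
Step 70: aa[q3]aaa#aaaaa (head 2)
Step 71: a[q3]aaaa#aaaaa (head 1)
Step 72: [q3]aaaaa#aaaaa (head 0)
Step 73: [q3]□aaaaa#aaaaa (head -1)
Step 74: □[qA]aaaaa#aaaaa (head 0)
The machine is in qA, so it halts and accepts.
Number of transitions executed: 74.

Final answer: 74 steps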